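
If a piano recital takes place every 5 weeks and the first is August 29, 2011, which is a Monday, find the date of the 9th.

The 9th occurrence is 8 intervals after the first: 8 × 35 = 280 days after August 29, 2011.
August has 31 days — 2 days to the end of August leaves 278.
September has 30 days (248 left).
October has 31 days (217 left).
November has 30 days (187 left).
December has 31 days (156 left).
January has 31 days (125 left).
February has 29 days (96 left).
March has 31 days (65 left).
April has 30 days (35 left).
May has 31 days (4 left).
4 days into June → June 4, 2012.

June 4, 2012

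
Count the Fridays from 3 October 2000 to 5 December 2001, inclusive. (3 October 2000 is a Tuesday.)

3 October 2000 is a Tuesday; the first Friday on or after it is 6 October 2000 (3 days later).
From 6 October 2000 to 5 December 2001: 86 + 339 = 425 days (rest of 2000, to 5 December 2001 in 2001).
425 ÷ 7 = 60 full weeks with remainder 5, so 60 more Fridays after the first → 61.

61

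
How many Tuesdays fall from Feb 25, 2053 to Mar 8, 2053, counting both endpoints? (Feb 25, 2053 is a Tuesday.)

Feb 25, 2053 is a Tuesday; the first Tuesday on or after it is Feb 25, 2053.
From Feb 25, 2053 to Mar 8, 2053: 3 + 8 = 11 days (rest of Feb, Mar).
11 ÷ 7 = 1 full weeks with remainder 4, so 1 more Tuesdays after the first → 2.

2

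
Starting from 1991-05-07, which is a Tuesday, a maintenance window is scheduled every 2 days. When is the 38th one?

The 38th occurrence is 37 intervals after the first: 37 × 2 = 74 days after 1991-05-07.
May has 31 days — 24 days to the end of May leaves 50.
June has 30 days (20 left).
20 days into July → 1991-07-20.

1991-07-20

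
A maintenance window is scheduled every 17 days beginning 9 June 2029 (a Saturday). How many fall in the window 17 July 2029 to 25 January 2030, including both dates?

Occurrences land 17·i days after 9 June 2029 for i = 0, 1, 2, …
17 July 2029 is 38 days after the start; 38 ÷ 17 = 2 remainder 4; since the remainder is 4, round up to i = 3. First occurrence in the window: #4 on 30 July 2029 (3×17 = 51 days in).
25 January 2030 is 230 days after the start; 230 ÷ 17 = 13 remainder 9. Last occurrence in the window: #14 on 16 January 2030.
Occurrences #4 through #14: 11 in total.

11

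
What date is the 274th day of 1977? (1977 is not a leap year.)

Jan has 31 days (274 − 31 = 243 remain).
Feb has 28 days (243 − 28 = 215 remain).
Mar has 31 days (215 − 31 = 184 remain).
Apr has 30 days (184 − 30 = 154 remain).
May has 31 days (154 − 31 = 123 remain).
Jun has 30 days (123 − 30 = 93 remain).
Jul has 31 days (93 − 31 = 62 remain).
Aug has 31 days (62 − 31 = 31 remain).
Sep has 30 days (31 − 30 = 1 remain).
1 into Oct → Oct 1.

Oct 1, 1977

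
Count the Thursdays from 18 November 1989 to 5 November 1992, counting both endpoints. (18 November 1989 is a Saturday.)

18 November 1989 is a Saturday; the first Thursday on or after it is 23 November 1989 (5 days later).
From 23 November 1989 to 5 November 1992: 38 + 365 + 365 + 310 = 1078 days (rest of 1989, 1990, 1991, to 5 November 1992 in 1992).
1078 ÷ 7 = 154 full weeks with remainder 0, so 154 more Thursdays after the first → 155.

155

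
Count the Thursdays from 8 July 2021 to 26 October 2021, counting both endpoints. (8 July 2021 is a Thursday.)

16

8 July 2021 is a Thursday; the first Thursday on or after it is 8 July 2021.
From 8 July 2021 to 26 October 2021: 23 + 31 + 30 + 26 = 110 days (rest of July, August, September, October).
110 ÷ 7 = 15 full weeks with remainder 5, so 15 more Thursdays after the first → 16.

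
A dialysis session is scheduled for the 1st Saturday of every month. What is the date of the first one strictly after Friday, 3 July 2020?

4 July 2020

July 2020 starts on a Wednesday, so its 1st Saturday is 4 July 2020 (3 days in).
4 July 2020 is after 3 July 2020, so that is the next one.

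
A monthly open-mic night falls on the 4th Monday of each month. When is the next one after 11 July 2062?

24 July 2062

July 2062 starts on a Saturday; its first Monday is the 3rd, so the 4th Monday is the 24th — 24 July 2062.
24 July 2062 is after 11 July 2062, so that is the next one.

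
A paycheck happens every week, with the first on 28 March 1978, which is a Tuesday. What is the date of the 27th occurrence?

The 27th occurrence is 26 intervals after the first: 26 × 7 = 182 days after 28 March 1978.
March has 31 days — 3 days to the end of March leaves 179.
April has 30 days (149 left).
May has 31 days (118 left).
June has 30 days (88 left).
July has 31 days (57 left).
August has 31 days (26 left).
26 days into September → 26 September 1978.

26 September 1978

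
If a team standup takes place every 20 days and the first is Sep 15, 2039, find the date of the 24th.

Dec 18, 2040

The 24th occurrence is 23 intervals after the first: 23 × 20 = 460 days after Sep 15, 2039.
Sep has 30 days — 15 days to the end of Sep leaves 445.
From end of Sep to end of 2039 is 92 days (353 left).
Jan has 31 days (322 left).
Feb has 29 days (293 left).
Mar has 31 days (262 left).
Apr has 30 days (232 left).
May has 31 days (201 left).
Jun has 30 days (171 left).
Jul has 31 days (140 left).
Aug has 31 days (109 left).
Sep has 30 days (79 left).
Oct has 31 days (48 left).
Nov has 30 days (18 left).
18 days into Dec → Dec 18, 2040.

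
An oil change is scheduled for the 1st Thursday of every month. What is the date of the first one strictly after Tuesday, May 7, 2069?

Jun 6, 2069

May 2069 starts on a Wednesday, so its 1st Thursday is May 2, 2069 (1 day in).
That is not after May 7, 2069, so look at Jun 2069.
Jun 2069 starts on a Saturday, so its 1st Thursday is Jun 6, 2069 (5 days in).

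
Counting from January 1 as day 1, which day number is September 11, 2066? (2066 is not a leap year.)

Days in months before September: 31 + 28 + 31 + 30 + 31 + 30 + 31 + 31 = 243.
Plus 11 days into September → day 254.

254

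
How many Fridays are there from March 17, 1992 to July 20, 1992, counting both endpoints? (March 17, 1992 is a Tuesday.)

18

March 17, 1992 is a Tuesday; the first Friday on or after it is March 20, 1992 (3 days later).
From March 20, 1992 to July 20, 1992: 11 + 30 + 31 + 30 + 20 = 122 days (rest of March, April, May, June, July).
122 ÷ 7 = 17 full weeks with remainder 3, so 17 more Fridays after the first → 18.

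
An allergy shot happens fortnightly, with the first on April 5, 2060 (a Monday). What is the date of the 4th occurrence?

May 17, 2060

The 4th occurrence is 3 intervals after the first: 3 × 14 = 42 days after April 5, 2060.
April has 30 days — 25 days to the end of April leaves 17.
17 days into May → May 17, 2060.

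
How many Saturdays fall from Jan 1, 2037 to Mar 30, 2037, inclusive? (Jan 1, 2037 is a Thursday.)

13

Jan 1, 2037 is a Thursday; the first Saturday on or after it is Jan 3, 2037 (2 days later).
From Jan 3, 2037 to Mar 30, 2037: 28 + 28 + 30 = 86 days (rest of Jan, Feb, Mar).
86 ÷ 7 = 12 full weeks with remainder 2, so 12 more Saturdays after the first → 13.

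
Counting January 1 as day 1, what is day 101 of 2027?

Jan has 31 days (101 − 31 = 70 remain).
Feb has 28 days (70 − 28 = 42 remain).
Mar has 31 days (42 − 31 = 11 remain).
11 into Apr → Apr 11.

Apr 11, 2027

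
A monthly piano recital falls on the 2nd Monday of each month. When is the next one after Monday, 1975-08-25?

1975-09-08

August 1975 starts on a Friday; its first Monday is the 4th, so the 2nd Monday is the 11th — 1975-08-11.
That is not after 1975-08-25, so look at September 1975.
September 1975 starts on a Monday; its first Monday is the 1st, so the 2nd Monday is the 8th — 1975-09-08.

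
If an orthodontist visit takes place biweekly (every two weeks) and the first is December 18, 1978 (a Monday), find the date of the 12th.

The 12th occurrence is 11 intervals after the first: 11 × 14 = 154 days after December 18, 1978.
December has 31 days — 13 days to the end of December leaves 141.
January has 31 days (110 left).
February has 28 days (82 left).
March has 31 days (51 left).
April has 30 days (21 left).
21 days into May → May 21, 1979.

May 21, 1979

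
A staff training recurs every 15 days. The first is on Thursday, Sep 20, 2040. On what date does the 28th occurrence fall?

The 28th occurrence is 27 intervals after the first: 27 × 15 = 405 days after Sep 20, 2040.
Sep has 30 days — 10 days to the end of Sep leaves 395.
Oct has 31 days (364 left).
Nov has 30 days (334 left).
Dec has 31 days (303 left).
Jan has 31 days (272 left).
Feb has 28 days (244 left).
Mar has 31 days (213 left).
Apr has 30 days (183 left).
May has 31 days (152 left).
Jun has 30 days (122 left).
Jul has 31 days (91 left).
Aug has 31 days (60 left).
Sep has 30 days (30 left).
30 days into Oct → Oct 30, 2041.

Oct 30, 2041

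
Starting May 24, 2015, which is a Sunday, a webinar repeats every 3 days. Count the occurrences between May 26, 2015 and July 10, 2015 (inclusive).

15

Occurrences land 3·i days after May 24, 2015 for i = 0, 1, 2, …
May 26, 2015 is 2 days after the start; 2 ÷ 3 = 0 remainder 2; since the remainder is 2, round up to i = 1. First occurrence in the window: #2 on May 27, 2015 (1×3 = 3 days in).
July 10, 2015 is 47 days after the start; 47 ÷ 3 = 15 remainder 2. Last occurrence in the window: #16 on July 8, 2015.
Occurrences #2 through #16: 15 in total.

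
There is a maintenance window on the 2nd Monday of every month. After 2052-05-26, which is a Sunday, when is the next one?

2052-06-10

May 2052 starts on a Wednesday; its first Monday is the 6th, so the 2nd Monday is the 13th — 2052-05-13.
That is not after 2052-05-26, so look at June 2052.
June 2052 starts on a Saturday; its first Monday is the 3rd, so the 2nd Monday is the 10th — 2052-06-10.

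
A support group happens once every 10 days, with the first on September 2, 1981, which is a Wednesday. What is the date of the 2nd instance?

September 12, 1981

The 2nd occurrence is 1 interval after the first: 1 × 10 = 10 days after September 2, 1981.
10 days later is September 12, 1981.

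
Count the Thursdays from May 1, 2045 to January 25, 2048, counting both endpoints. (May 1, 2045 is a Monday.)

May 1, 2045 is a Monday; the first Thursday on or after it is May 4, 2045 (3 days later).
From May 4, 2045 to January 25, 2048: 241 + 365 + 365 + 25 = 996 days (rest of 2045, 2046, 2047, to January 25, 2048 in 2048).
996 ÷ 7 = 142 full weeks with remainder 2, so 142 more Thursdays after the first → 143.

143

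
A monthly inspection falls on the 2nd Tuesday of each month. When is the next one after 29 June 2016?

12 July 2016

June 2016 starts on a Wednesday; its first Tuesday is the 7th, so the 2nd Tuesday is the 14th — 14 June 2016.
That is not after 29 June 2016, so look at July 2016.
July 2016 starts on a Friday; its first Tuesday is the 5th, so the 2nd Tuesday is the 12th — 12 July 2016.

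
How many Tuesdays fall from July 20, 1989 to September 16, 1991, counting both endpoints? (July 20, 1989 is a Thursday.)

July 20, 1989 is a Thursday; the first Tuesday on or after it is July 25, 1989 (5 days later).
From July 25, 1989 to September 16, 1991: 159 + 365 + 259 = 783 days (rest of 1989, 1990, to September 16, 1991 in 1991).
783 ÷ 7 = 111 full weeks with remainder 6, so 111 more Tuesdays after the first → 112.

112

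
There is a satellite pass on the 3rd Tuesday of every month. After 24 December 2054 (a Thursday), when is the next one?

December 2054 starts on a Tuesday; its first Tuesday is the 1st, so the 3rd Tuesday is the 15th — 15 December 2054.
That is not after 24 December 2054, so look at January 2055.
January 2055 starts on a Friday; its first Tuesday is the 5th, so the 3rd Tuesday is the 19th — 19 January 2055.

19 January 2055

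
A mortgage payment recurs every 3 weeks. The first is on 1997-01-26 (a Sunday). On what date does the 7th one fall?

1997-06-01

The 7th occurrence is 6 intervals after the first: 6 × 21 = 126 days after 1997-01-26.
January has 31 days — 5 days to the end of January leaves 121.
February has 28 days (93 left).
March has 31 days (62 left).
April has 30 days (32 left).
May has 31 days (1 left).
1 day into June → 1997-06-01.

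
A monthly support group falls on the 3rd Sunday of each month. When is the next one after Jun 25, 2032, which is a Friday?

Jul 18, 2032

Jun 2032 starts on a Tuesday; its first Sunday is the 6th, so the 3rd Sunday is the 20th — Jun 20, 2032.
That is not after Jun 25, 2032, so look at Jul 2032.
Jul 2032 starts on a Thursday; its first Sunday is the 4th, so the 3rd Sunday is the 18th — Jul 18, 2032.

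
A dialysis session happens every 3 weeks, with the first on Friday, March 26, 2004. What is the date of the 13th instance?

The 13th occurrence is 12 intervals after the first: 12 × 21 = 252 days after March 26, 2004.
March has 31 days — 5 days to the end of March leaves 247.
April has 30 days (217 left).
May has 31 days (186 left).
June has 30 days (156 left).
July has 31 days (125 left).
August has 31 days (94 left).
September has 30 days (64 left).
October has 31 days (33 left).
November has 30 days (3 left).
3 days into December → December 3, 2004.

December 3, 2004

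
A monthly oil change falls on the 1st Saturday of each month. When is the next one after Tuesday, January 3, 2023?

January 2023 starts on a Sunday, so its 1st Saturday is January 7, 2023 (6 days in).
January 7, 2023 is after January 3, 2023, so that is the next one.

January 7, 2023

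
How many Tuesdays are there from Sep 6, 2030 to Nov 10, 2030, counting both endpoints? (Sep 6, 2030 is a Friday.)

Sep 6, 2030 is a Friday; the first Tuesday on or after it is Sep 10, 2030 (4 days later).
From Sep 10, 2030 to Nov 10, 2030: 20 + 31 + 10 = 61 days (rest of Sep, Oct, Nov).
61 ÷ 7 = 8 full weeks with remainder 5, so 8 more Tuesdays after the first → 9.

9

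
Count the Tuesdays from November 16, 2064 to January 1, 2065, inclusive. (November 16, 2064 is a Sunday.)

November 16, 2064 is a Sunday; the first Tuesday on or after it is November 18, 2064 (2 days later).
From November 18, 2064 to January 1, 2065: 12 + 31 + 1 = 44 days (rest of November, December, January).
44 ÷ 7 = 6 full weeks with remainder 2, so 6 more Tuesdays after the first → 7.

7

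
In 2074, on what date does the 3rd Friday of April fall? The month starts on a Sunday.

April 2074 begins on a Sunday, so the first Friday is April 6 (5 days later).
The 3rd Friday is 2 weeks later: 6 + 14 = 20.

20 April 2074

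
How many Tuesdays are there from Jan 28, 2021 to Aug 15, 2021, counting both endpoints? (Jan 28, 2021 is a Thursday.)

28

Jan 28, 2021 is a Thursday; the first Tuesday on or after it is Feb 2, 2021 (5 days later).
From Feb 2, 2021 to Aug 15, 2021: 26 + 31 + 30 + 31 + 30 + 31 + 15 = 194 days (rest of Feb, Mar, Apr, May, Jun, Jul, Aug).
194 ÷ 7 = 27 full weeks with remainder 5, so 27 more Tuesdays after the first → 28.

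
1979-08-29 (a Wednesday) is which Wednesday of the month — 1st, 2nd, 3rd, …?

5th

Day 29 falls in week ⌈29/7⌉ of the month.
Days 1–7 hold the 1st Wednesday, 8–14 the 2nd, 15–21 the 3rd, 22–28 the 4th, 29–31 the 5th.
29 is in the range for the 5th.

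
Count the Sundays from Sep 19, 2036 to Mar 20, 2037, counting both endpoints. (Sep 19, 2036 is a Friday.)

Sep 19, 2036 is a Friday; the first Sunday on or after it is Sep 21, 2036 (2 days later).
From Sep 21, 2036 to Mar 20, 2037: 9 + 31 + 30 + 31 + 31 + 28 + 20 = 180 days (rest of Sep, Oct, Nov, Dec, Jan, Feb, Mar).
180 ÷ 7 = 25 full weeks with remainder 5, so 25 more Sundays after the first → 26.

26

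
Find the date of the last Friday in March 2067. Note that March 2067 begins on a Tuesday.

March 2067 begins on a Tuesday, so the first Friday is March 4 (3 days later).
March 2067 has 31 days. Adding weeks: 4, 11, 18, 25 — the last one ≤ 31 is the 25th.

2067-03-25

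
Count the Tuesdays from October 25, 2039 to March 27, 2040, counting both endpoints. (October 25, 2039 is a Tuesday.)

23

October 25, 2039 is a Tuesday; the first Tuesday on or after it is October 25, 2039.
From October 25, 2039 to March 27, 2040: 6 + 30 + 31 + 31 + 29 + 27 = 154 days (rest of October, November, December, January, February, March).
154 ÷ 7 = 22 full weeks with remainder 0, so 22 more Tuesdays after the first → 23.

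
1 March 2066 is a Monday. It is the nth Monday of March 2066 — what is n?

1st

Day 1 falls in week ⌈1/7⌉ of the month.
Days 1–7 hold the 1st Monday, 8–14 the 2nd, 15–21 the 3rd, 22–28 the 4th, 29–31 the 5th.
1 is in the range for the 1st.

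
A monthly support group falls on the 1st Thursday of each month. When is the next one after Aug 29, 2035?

Aug 2035 starts on a Wednesday, so its 1st Thursday is Aug 2, 2035 (1 day in).
That is not after Aug 29, 2035, so look at Sep 2035.
Sep 2035 starts on a Saturday, so its 1st Thursday is Sep 6, 2035 (5 days in).

Sep 6, 2035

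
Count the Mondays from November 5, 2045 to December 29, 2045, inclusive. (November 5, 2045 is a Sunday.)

8

November 5, 2045 is a Sunday; the first Monday on or after it is November 6, 2045 (1 day later).
From November 6, 2045 to December 29, 2045: 24 + 29 = 53 days (rest of November, December).
53 ÷ 7 = 7 full weeks with remainder 4, so 7 more Mondays after the first → 8.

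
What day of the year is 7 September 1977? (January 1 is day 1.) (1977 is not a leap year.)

Days in months before September: 31 + 28 + 31 + 30 + 31 + 30 + 31 + 31 = 243.
Plus 7 days into September → day 250.

250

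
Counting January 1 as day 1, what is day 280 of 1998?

7 October 1998

January has 31 days (280 − 31 = 249 remain).
February has 28 days (249 − 28 = 221 remain).
March has 31 days (221 − 31 = 190 remain).
April has 30 days (190 − 30 = 160 remain).
May has 31 days (160 − 31 = 129 remain).
June has 30 days (129 − 30 = 99 remain).
July has 31 days (99 − 31 = 68 remain).
August has 31 days (68 − 31 = 37 remain).
September has 30 days (37 − 30 = 7 remain).
7 into October → October 7.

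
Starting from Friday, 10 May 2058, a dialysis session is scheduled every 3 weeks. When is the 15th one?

28 February 2059

The 15th occurrence is 14 intervals after the first: 14 × 21 = 294 days after 10 May 2058.
May has 31 days — 21 days to the end of May leaves 273.
June has 30 days (243 left).
July has 31 days (212 left).
August has 31 days (181 left).
September has 30 days (151 left).
October has 31 days (120 left).
November has 30 days (90 left).
December has 31 days (59 left).
January has 31 days (28 left).
28 days into February → 28 February 2059.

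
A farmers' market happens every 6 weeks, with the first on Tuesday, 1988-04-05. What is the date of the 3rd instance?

1988-06-28

The 3rd occurrence is 2 intervals after the first: 2 × 42 = 84 days after 1988-04-05.
April has 30 days — 25 days to the end of April leaves 59.
May has 31 days (28 left).
28 days into June → 1988-06-28.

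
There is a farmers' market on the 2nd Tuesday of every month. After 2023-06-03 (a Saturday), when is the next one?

2023-06-13

June 2023 starts on a Thursday; its first Tuesday is the 6th, so the 2nd Tuesday is the 13th — 2023-06-13.
2023-06-13 is after 2023-06-03, so that is the next one.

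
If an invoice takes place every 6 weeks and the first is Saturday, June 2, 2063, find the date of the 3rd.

The 3rd occurrence is 2 intervals after the first: 2 × 42 = 84 days after June 2, 2063.
June has 30 days — 28 days to the end of June leaves 56.
July has 31 days (25 left).
25 days into August → August 25, 2063.

August 25, 2063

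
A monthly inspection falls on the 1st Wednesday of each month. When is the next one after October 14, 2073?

October 2073 starts on a Sunday, so its 1st Wednesday is October 4, 2073 (3 days in).
That is not after October 14, 2073, so look at November 2073.
November 2073 starts on a Wednesday, so its 1st Wednesday is November 1, 2073.

November 1, 2073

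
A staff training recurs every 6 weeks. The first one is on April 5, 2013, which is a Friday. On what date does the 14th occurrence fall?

The 14th occurrence is 13 intervals after the first: 13 × 42 = 546 days after April 5, 2013.
April has 30 days — 25 days to the end of April leaves 521.
From end of April to end of 2013 is 245 days (276 left).
January has 31 days (245 left).
February has 28 days (217 left).
March has 31 days (186 left).
April has 30 days (156 left).
May has 31 days (125 left).
June has 30 days (95 left).
July has 31 days (64 left).
August has 31 days (33 left).
September has 30 days (3 left).
3 days into October → October 3, 2014.

October 3, 2014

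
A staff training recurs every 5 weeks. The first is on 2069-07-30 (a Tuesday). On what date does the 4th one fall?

The 4th occurrence is 3 intervals after the first: 3 × 35 = 105 days after 2069-07-30.
July has 31 days — 1 day to the end of July leaves 104.
August has 31 days (73 left).
September has 30 days (43 left).
October has 31 days (12 left).
12 days into November → 2069-11-12.

2069-11-12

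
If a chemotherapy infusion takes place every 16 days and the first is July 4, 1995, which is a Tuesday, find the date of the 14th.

January 28, 1996

The 14th occurrence is 13 intervals after the first: 13 × 16 = 208 days after July 4, 1995.
July has 31 days — 27 days to the end of July leaves 181.
August has 31 days (150 left).
September has 30 days (120 left).
October has 31 days (89 left).
November has 30 days (59 left).
December has 31 days (28 left).
28 days into January → January 28, 1996.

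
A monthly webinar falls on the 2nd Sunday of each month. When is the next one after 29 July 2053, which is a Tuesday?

10 August 2053

July 2053 starts on a Tuesday; its first Sunday is the 6th, so the 2nd Sunday is the 13th — 13 July 2053.
That is not after 29 July 2053, so look at August 2053.
August 2053 starts on a Friday; its first Sunday is the 3rd, so the 2nd Sunday is the 10th — 10 August 2053.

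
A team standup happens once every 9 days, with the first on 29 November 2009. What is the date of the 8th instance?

31 January 2010

The 8th occurrence is 7 intervals after the first: 7 × 9 = 63 days after 29 November 2009.
November has 30 days — 1 day to the end of November leaves 62.
December has 31 days (31 left).
31 days into January → 31 January 2010.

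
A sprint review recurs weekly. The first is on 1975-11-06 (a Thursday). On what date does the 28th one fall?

1976-05-13

The 28th occurrence is 27 intervals after the first: 27 × 7 = 189 days after 1975-11-06.
November has 30 days — 24 days to the end of November leaves 165.
December has 31 days (134 left).
January has 31 days (103 left).
February has 29 days (74 left).
March has 31 days (43 left).
April has 30 days (13 left).
13 days into May → 1976-05-13.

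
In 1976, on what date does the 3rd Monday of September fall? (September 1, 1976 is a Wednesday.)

September 1976 begins on a Wednesday, so the first Monday is September 6 (5 days later).
The 3rd Monday is 2 weeks later: 6 + 14 = 20.

1976-09-20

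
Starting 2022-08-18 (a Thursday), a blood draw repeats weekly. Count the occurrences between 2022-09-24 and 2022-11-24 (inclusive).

Occurrences land 7·i days after 2022-08-18 for i = 0, 1, 2, …
2022-09-24 is 37 days after the start; 37 ÷ 7 = 5 remainder 2; since the remainder is 2, round up to i = 6. First occurrence in the window: #7 on 2022-09-29 (6×7 = 42 days in).
2022-11-24 is 98 days after the start; 98 ÷ 7 = 14 remainder 0. Last occurrence in the window: #15 on 2022-11-24.
Occurrences #7 through #15: 9 in total.

9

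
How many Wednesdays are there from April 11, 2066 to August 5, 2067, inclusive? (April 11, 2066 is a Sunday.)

April 11, 2066 is a Sunday; the first Wednesday on or after it is April 14, 2066 (3 days later).
From April 14, 2066 to August 5, 2067: 261 + 217 = 478 days (rest of 2066, to August 5, 2067 in 2067).
478 ÷ 7 = 68 full weeks with remainder 2, so 68 more Wednesdays after the first → 69.

69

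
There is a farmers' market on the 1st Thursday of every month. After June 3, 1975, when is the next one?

June 5, 1975

June 1975 starts on a Sunday, so its 1st Thursday is June 5, 1975 (4 days in).
June 5, 1975 is after June 3, 1975, so that is the next one.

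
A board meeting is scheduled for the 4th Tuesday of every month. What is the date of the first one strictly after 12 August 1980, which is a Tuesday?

26 August 1980

August 1980 starts on a Friday; its first Tuesday is the 5th, so the 4th Tuesday is the 26th — 26 August 1980.
26 August 1980 is after 12 August 1980, so that is the next one.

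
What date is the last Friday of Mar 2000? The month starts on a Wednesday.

Mar 31, 2000

Mar 2000 begins on a Wednesday, so the first Friday is Mar 3 (2 days later).
Mar 2000 has 31 days. Adding weeks: 3, 10, 17, 24, 31 — the last one ≤ 31 is the 31st.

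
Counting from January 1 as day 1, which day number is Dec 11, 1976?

346

Days in months before Dec: 31 + 29 + 31 + 30 + 31 + 30 + 31 + 31 + 30 + 31 + 30 = 335.
Plus 11 days into Dec → day 346.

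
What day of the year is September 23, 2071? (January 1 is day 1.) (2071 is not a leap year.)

266

Days in months before September: 31 + 28 + 31 + 30 + 31 + 30 + 31 + 31 = 243.
Plus 23 days into September → day 266.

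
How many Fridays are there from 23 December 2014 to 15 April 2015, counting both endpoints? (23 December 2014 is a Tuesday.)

23 December 2014 is a Tuesday; the first Friday on or after it is 26 December 2014 (3 days later).
From 26 December 2014 to 15 April 2015: 5 + 31 + 28 + 31 + 15 = 110 days (rest of December, January, February, March, April).
110 ÷ 7 = 15 full weeks with remainder 5, so 15 more Fridays after the first → 16.

16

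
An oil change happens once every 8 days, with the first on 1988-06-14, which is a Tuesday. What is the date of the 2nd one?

The 2nd occurrence is 1 interval after the first: 1 × 8 = 8 days after 1988-06-14.
8 days later is 1988-06-22.

1988-06-22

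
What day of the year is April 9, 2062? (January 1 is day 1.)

99

Days in months before April: 31 + 28 + 31 = 90.
Plus 9 days into April → day 99.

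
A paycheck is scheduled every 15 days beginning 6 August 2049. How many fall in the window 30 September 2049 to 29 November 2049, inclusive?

4

Occurrences land 15·i days after 6 August 2049 for i = 0, 1, 2, …
30 September 2049 is 55 days after the start; 55 ÷ 15 = 3 remainder 10; since the remainder is 10, round up to i = 4. First occurrence in the window: #5 on 5 October 2049 (4×15 = 60 days in).
29 November 2049 is 115 days after the start; 115 ÷ 15 = 7 remainder 10. Last occurrence in the window: #8 on 19 November 2049.
Occurrences #5 through #8: 4 in total.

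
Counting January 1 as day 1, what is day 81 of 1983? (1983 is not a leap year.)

Jan has 31 days (81 − 31 = 50 remain).
Feb has 28 days (50 − 28 = 22 remain).
22 into Mar → Mar 22.

Mar 22, 1983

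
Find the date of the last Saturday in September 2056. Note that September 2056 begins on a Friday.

30 September 2056

September 2056 begins on a Friday, so the first Saturday is September 2 (1 day later).
September 2056 has 30 days. Adding weeks: 2, 9, 16, 23, 30 — the last one ≤ 30 is the 30th.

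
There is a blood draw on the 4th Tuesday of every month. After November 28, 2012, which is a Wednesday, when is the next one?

December 25, 2012

November 2012 starts on a Thursday; its first Tuesday is the 6th, so the 4th Tuesday is the 27th — November 27, 2012.
That is not after November 28, 2012, so look at December 2012.
December 2012 starts on a Saturday; its first Tuesday is the 4th, so the 4th Tuesday is the 25th — December 25, 2012.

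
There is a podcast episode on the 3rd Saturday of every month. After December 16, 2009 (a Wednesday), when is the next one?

December 2009 starts on a Tuesday; its first Saturday is the 5th, so the 3rd Saturday is the 19th — December 19, 2009.
December 19, 2009 is after December 16, 2009, so that is the next one.

December 19, 2009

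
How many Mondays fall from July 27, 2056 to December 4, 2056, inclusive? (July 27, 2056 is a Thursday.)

19

July 27, 2056 is a Thursday; the first Monday on or after it is July 31, 2056 (4 days later).
From July 31, 2056 to December 4, 2056: 0 + 31 + 30 + 31 + 30 + 4 = 126 days (rest of July, August, September, October, November, December).
126 ÷ 7 = 18 full weeks with remainder 0, so 18 more Mondays after the first → 19.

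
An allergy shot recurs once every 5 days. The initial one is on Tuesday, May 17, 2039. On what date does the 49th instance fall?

The 49th occurrence is 48 intervals after the first: 48 × 5 = 240 days after May 17, 2039.
May has 31 days — 14 days to the end of May leaves 226.
June has 30 days (196 left).
July has 31 days (165 left).
August has 31 days (134 left).
September has 30 days (104 left).
October has 31 days (73 left).
November has 30 days (43 left).
December has 31 days (12 left).
12 days into January → January 12, 2040.

January 12, 2040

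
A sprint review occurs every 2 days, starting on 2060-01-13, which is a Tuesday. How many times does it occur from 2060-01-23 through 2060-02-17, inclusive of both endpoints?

13

Occurrences land 2·i days after 2060-01-13 for i = 0, 1, 2, …
2060-01-23 is 10 days after the start; 10 ÷ 2 = 5 remainder 0. First occurrence in the window: #6 on 2060-01-23 (5×2 = 10 days in).
2060-02-17 is 35 days after the start; 35 ÷ 2 = 17 remainder 1. Last occurrence in the window: #18 on 2060-02-16.
Occurrences #6 through #18: 13 in total.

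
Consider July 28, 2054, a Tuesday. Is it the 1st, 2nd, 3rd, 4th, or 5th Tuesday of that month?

4th

Day 28 falls in week ⌈28/7⌉ of the month.
Days 1–7 hold the 1st Tuesday, 8–14 the 2nd, 15–21 the 3rd, 22–28 the 4th, 29–31 the 5th.
28 is in the range for the 4th.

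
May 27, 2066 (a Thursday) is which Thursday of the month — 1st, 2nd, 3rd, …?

Day 27 falls in week ⌈27/7⌉ of the month.
Days 1–7 hold the 1st Thursday, 8–14 the 2nd, 15–21 the 3rd, 22–28 the 4th, 29–31 the 5th.
27 is in the range for the 4th.

4th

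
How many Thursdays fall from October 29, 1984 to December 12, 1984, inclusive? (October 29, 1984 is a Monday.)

6

October 29, 1984 is a Monday; the first Thursday on or after it is November 1, 1984 (3 days later).
From November 1, 1984 to December 12, 1984: 29 + 12 = 41 days (rest of November, December).
41 ÷ 7 = 5 full weeks with remainder 6, so 5 more Thursdays after the first → 6.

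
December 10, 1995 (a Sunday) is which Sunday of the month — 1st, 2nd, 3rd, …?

2nd

Day 10 falls in week ⌈10/7⌉ of the month.
Days 1–7 hold the 1st Sunday, 8–14 the 2nd, 15–21 the 3rd, 22–28 the 4th, 29–31 the 5th.
10 is in the range for the 2nd.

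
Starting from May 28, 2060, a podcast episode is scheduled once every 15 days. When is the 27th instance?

The 27th occurrence is 26 intervals after the first: 26 × 15 = 390 days after May 28, 2060.
May has 31 days — 3 days to the end of May leaves 387.
Jun has 30 days (357 left).
Jul has 31 days (326 left).
Aug has 31 days (295 left).
Sep has 30 days (265 left).
Oct has 31 days (234 left).
Nov has 30 days (204 left).
Dec has 31 days (173 left).
Jan has 31 days (142 left).
Feb has 28 days (114 left).
Mar has 31 days (83 left).
Apr has 30 days (53 left).
May has 31 days (22 left).
22 days into Jun → Jun 22, 2061.

Jun 22, 2061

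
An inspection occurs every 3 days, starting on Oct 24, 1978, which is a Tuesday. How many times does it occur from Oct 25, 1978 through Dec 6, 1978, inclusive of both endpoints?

Occurrences land 3·i days after Oct 24, 1978 for i = 0, 1, 2, …
Oct 25, 1978 is 1 day after the start; 1 ÷ 3 = 0 remainder 1; since the remainder is 1, round up to i = 1. First occurrence in the window: #2 on Oct 27, 1978 (1×3 = 3 days in).
Dec 6, 1978 is 43 days after the start; 43 ÷ 3 = 14 remainder 1. Last occurrence in the window: #15 on Dec 5, 1978.
Occurrences #2 through #15: 14 in total.

14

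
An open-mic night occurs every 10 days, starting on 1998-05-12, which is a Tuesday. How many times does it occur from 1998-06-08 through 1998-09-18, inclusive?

Occurrences land 10·i days after 1998-05-12 for i = 0, 1, 2, …
1998-06-08 is 27 days after the start; 27 ÷ 10 = 2 remainder 7; since the remainder is 7, round up to i = 3. First occurrence in the window: #4 on 1998-06-11 (3×10 = 30 days in).
1998-09-18 is 129 days after the start; 129 ÷ 10 = 12 remainder 9. Last occurrence in the window: #13 on 1998-09-09.
Occurrences #4 through #13: 10 in total.

10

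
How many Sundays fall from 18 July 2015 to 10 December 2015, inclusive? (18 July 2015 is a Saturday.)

21

18 July 2015 is a Saturday; the first Sunday on or after it is 19 July 2015 (1 day later).
From 19 July 2015 to 10 December 2015: 12 + 31 + 30 + 31 + 30 + 10 = 144 days (rest of July, August, September, October, November, December).
144 ÷ 7 = 20 full weeks with remainder 4, so 20 more Sundays after the first → 21.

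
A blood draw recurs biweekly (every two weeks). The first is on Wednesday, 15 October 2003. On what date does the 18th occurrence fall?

The 18th occurrence is 17 intervals after the first: 17 × 14 = 238 days after 15 October 2003.
October has 31 days — 16 days to the end of October leaves 222.
November has 30 days (192 left).
December has 31 days (161 left).
January has 31 days (130 left).
February has 29 days (101 left).
March has 31 days (70 left).
April has 30 days (40 left).
May has 31 days (9 left).
9 days into June → 9 June 2004.

9 June 2004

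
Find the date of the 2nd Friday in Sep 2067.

The first Friday of Sep 2067 is Sep 2.
The 2nd Friday is 1 weeks later: 2 + 7 = 9.

Sep 9, 2067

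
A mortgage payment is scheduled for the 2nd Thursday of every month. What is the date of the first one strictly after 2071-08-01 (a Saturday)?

August 2071 starts on a Saturday; its first Thursday is the 6th, so the 2nd Thursday is the 13th — 2071-08-13.
2071-08-13 is after 2071-08-01, so that is the next one.

2071-08-13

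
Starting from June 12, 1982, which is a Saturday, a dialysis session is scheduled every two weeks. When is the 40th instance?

December 10, 1983

The 40th occurrence is 39 intervals after the first: 39 × 14 = 546 days after June 12, 1982.
June has 30 days — 18 days to the end of June leaves 528.
From end of June to end of 1982 is 184 days (344 left).
January has 31 days (313 left).
February has 28 days (285 left).
March has 31 days (254 left).
April has 30 days (224 left).
May has 31 days (193 left).
June has 30 days (163 left).
July has 31 days (132 left).
August has 31 days (101 left).
September has 30 days (71 left).
October has 31 days (40 left).
November has 30 days (10 left).
10 days into December → December 10, 1983.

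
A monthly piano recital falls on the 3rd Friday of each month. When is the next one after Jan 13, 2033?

Jan 21, 2033

Jan 2033 starts on a Saturday; its first Friday is the 7th, so the 3rd Friday is the 21st — Jan 21, 2033.
Jan 21, 2033 is after Jan 13, 2033, so that is the next one.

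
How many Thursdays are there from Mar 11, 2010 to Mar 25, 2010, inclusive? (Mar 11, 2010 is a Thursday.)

3

Mar 11, 2010 is a Thursday; the first Thursday on or after it is Mar 11, 2010.
From Mar 11, 2010 to Mar 25, 2010 is 25 − 11 = 14 days.
14 ÷ 7 = 2 full weeks with remainder 0, so 2 more Thursdays after the first → 3.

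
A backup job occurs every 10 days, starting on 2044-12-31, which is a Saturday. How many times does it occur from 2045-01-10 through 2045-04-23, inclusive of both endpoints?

11

Occurrences land 10·i days after 2044-12-31 for i = 0, 1, 2, …
2045-01-10 is 10 days after the start; 10 ÷ 10 = 1 remainder 0. First occurrence in the window: #2 on 2045-01-10 (1×10 = 10 days in).
2045-04-23 is 113 days after the start; 113 ÷ 10 = 11 remainder 3. Last occurrence in the window: #12 on 2045-04-20.
Occurrences #2 through #12: 11 in total.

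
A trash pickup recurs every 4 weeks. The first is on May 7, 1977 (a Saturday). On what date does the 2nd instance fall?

The 2nd occurrence is 1 interval after the first: 1 × 28 = 28 days after May 7, 1977.
May has 31 days — 24 days to the end of May leaves 4.
4 days into Jun → Jun 4, 1977.

Jun 4, 1977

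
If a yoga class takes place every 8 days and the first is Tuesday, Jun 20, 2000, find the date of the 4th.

The 4th occurrence is 3 intervals after the first: 3 × 8 = 24 days after Jun 20, 2000.
Jun has 30 days — 10 days to the end of Jun leaves 14.
14 days into Jul → Jul 14, 2000.

Jul 14, 2000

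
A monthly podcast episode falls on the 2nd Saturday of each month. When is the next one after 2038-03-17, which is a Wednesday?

March 2038 starts on a Monday; its first Saturday is the 6th, so the 2nd Saturday is the 13th — 2038-03-13.
That is not after 2038-03-17, so look at April 2038.
April 2038 starts on a Thursday; its first Saturday is the 3rd, so the 2nd Saturday is the 10th — 2038-04-10.

2038-04-10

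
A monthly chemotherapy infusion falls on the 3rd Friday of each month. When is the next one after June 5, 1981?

June 1981 starts on a Monday; its first Friday is the 5th, so the 3rd Friday is the 19th — June 19, 1981.
June 19, 1981 is after June 5, 1981, so that is the next one.

June 19, 1981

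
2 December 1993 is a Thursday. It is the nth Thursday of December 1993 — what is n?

1st

Day 2 falls in week ⌈2/7⌉ of the month.
Days 1–7 hold the 1st Thursday, 8–14 the 2nd, 15–21 the 3rd, 22–28 the 4th, 29–31 the 5th.
2 is in the range for the 1st.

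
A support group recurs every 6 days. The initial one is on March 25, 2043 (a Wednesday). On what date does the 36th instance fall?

The 36th occurrence is 35 intervals after the first: 35 × 6 = 210 days after March 25, 2043.
March has 31 days — 6 days to the end of March leaves 204.
April has 30 days (174 left).
May has 31 days (143 left).
June has 30 days (113 left).
July has 31 days (82 left).
August has 31 days (51 left).
September has 30 days (21 left).
21 days into October → October 21, 2043.

October 21, 2043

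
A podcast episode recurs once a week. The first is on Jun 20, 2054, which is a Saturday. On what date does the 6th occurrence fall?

Jul 25, 2054

The 6th occurrence is 5 intervals after the first: 5 × 7 = 35 days after Jun 20, 2054.
Jun has 30 days — 10 days to the end of Jun leaves 25.
25 days into Jul → Jul 25, 2054.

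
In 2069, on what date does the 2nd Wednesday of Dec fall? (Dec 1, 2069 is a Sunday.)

Dec 2069 begins on a Sunday, so the first Wednesday is Dec 4 (3 days later).
The 2nd Wednesday is 1 weeks later: 4 + 7 = 11.

Dec 11, 2069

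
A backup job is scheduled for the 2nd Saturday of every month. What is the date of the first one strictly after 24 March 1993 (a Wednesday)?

10 April 1993

March 1993 starts on a Monday; its first Saturday is the 6th, so the 2nd Saturday is the 13th — 13 March 1993.
That is not after 24 March 1993, so look at April 1993.
April 1993 starts on a Thursday; its first Saturday is the 3rd, so the 2nd Saturday is the 10th — 10 April 1993.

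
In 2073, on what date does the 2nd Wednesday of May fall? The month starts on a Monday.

2073-05-10

May 2073 begins on a Monday, so the first Wednesday is May 3 (2 days later).
The 2nd Wednesday is 1 weeks later: 3 + 7 = 10.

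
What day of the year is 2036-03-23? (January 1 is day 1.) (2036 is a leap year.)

Days in months before March: 31 + 29 = 60.
Plus 23 days into March → day 83.

83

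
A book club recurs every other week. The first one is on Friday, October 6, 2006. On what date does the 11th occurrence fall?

February 23, 2007

The 11th occurrence is 10 intervals after the first: 10 × 14 = 140 days after October 6, 2006.
October has 31 days — 25 days to the end of October leaves 115.
November has 30 days (85 left).
December has 31 days (54 left).
January has 31 days (23 left).
23 days into February → February 23, 2007.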